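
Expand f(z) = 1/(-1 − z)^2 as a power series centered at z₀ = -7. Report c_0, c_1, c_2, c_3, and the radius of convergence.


Let w = z − z₀, so z = z₀ + w.
Then -1 − z = -1 − (z₀ + w) = (-1 − z₀) − w = 6 − w.
f(z) = 1/(6 − w)^2 = (1/(6)^2) · (1 − w/(6))^{−2}.
By the binomial series (1−u)^{−2} = Σ_{n≥0} C(n+1, 1) u^n for |u|<1, with u = w/(6):
  c_n = C(n+1, 1) / (6)^(n+2).
  c_0 = 1/(6)^2 = 1/36.
  c_1 = 2/(6)^3 = 1/108.
  c_2 = 3/(6)^4 = 1/432.
  c_3 = 4/(6)^5 = 1/1944.
The series is valid for |w/d| < 1, i.e. |z − z₀| < |d|.
Radius of convergence: R = |-1 − z₀| = |6| = 6 (distance from z₀ to the singularity z = -1).

c_0 = 1/36, c_1 = 1/108, c_2 = 1/432, c_3 = 1/1944; R = 6.


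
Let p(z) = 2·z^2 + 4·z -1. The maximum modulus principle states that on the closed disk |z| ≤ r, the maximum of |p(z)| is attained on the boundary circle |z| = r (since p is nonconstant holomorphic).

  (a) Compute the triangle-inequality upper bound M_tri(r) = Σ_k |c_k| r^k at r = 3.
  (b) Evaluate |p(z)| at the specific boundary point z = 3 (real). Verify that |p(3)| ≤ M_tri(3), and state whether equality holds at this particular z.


Coefficients: c_0 = -1, c_1 = 4, c_2 = 2. Radius r = 3.
Part (a). Triangle bound: M_tri(r) = Σ_k |c_k| r^k
  = |-1|·3^0 + |4|·3^1 + |2|·3^2
  = 1 + 12 + 18 = 31.
This bounds M(r) := max_{|z|=r} |p(z)| from above; equality holds iff all terms c_k z^k can be made to align in phase at a single z on |z|=r.
Part (b). At z = 3 (real, on the circle |z| = r):
  p(3) = (-1)·3^0 + (4)·3^1 + (2)·3^2 = 29.
  |p(3)| = 29.
Check: |p(3)| = 29 ≤ 31 = M_tri(3). ✓ Equality does not hold at z = 3 (the coefficients have mixed signs, so the terms do not all align in phase there).

M_tri(3) = 31; |p(3)| = 29; equality at z=3: no.


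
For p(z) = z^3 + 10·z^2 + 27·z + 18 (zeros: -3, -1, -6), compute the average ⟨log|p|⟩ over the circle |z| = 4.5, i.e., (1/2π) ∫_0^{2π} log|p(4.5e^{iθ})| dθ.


Zeros: -6, -3, -1; r = 4.5.
Inside |z| < r: -3, -1. Outside (|z| ≥ r): -6.
p(0) = 18, so log|p(0)| = log(18) = 2.8904.
Apply Jensen: I(r) = log|p(0)| + Σ_k log(r/|z_k|), summed over zeros inside |z| < r.
  log(r/|z_k|) for z_k = -3: log(4.5/3) = 0.4055
  log(r/|z_k|) for z_k = -1: log(4.5/1) = 1.5041
  Outside zeros (-6) contribute nothing to the Jensen sum.
Sum over inside zeros: 1.9095.
I(r) = log|p(0)| + (inside sum) = 2.8904 + 1.9095 = 4.7999.
Note: since some zeros are outside |z| ≤ r, the simplified n·log(r) form does NOT apply — only the inside zeros contribute.

I(r) ≈ 4.7999.


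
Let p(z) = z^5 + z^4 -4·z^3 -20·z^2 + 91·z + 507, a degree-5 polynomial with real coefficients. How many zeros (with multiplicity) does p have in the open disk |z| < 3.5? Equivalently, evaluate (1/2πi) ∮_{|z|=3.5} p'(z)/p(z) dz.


The zeros of p are: -3, (3 + 2i), (3 - 2i), (-2 + 3i), (-2 - 3i).
Their magnitudes are: 3, 3.606, 3.606, 3.606, 3.606.
Zeros with |z| < R = 3.5: -3.
Count = 1.
By the argument principle, (1/2πi) ∮_{|z|=R} p'(z)/p(z) dz equals exactly this count.

Number of zeros inside |z| < 3.5: 1.


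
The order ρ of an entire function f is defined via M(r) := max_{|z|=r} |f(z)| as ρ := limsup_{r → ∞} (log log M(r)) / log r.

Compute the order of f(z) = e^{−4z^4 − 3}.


|e^{−4z^4 − 3}| = e^{Re(-4·z^4) + -3} ≤ e^{4|z|^4 + -3} = e^{4r^4 + -3} on |z| = r, so ρ ≤ 4. Choosing z on |z|=r so that -4·z^4 is real positive (always possible by picking arg z appropriately) gives |f(z)| = e^{4r^4 + -3}, matching the bound. The additive constant -3 does not affect log log M(r) ~ 4·log r. Hence ρ = 4.
Therefore ρ = 4.

Order ρ = 4.


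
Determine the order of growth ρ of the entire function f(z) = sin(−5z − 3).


sin(w) is a linear combination of e^{iw} and e^{−iw} (or e^w, e^{−w} in the hyperbolic case), so |sin(w)| ≤ e^{|w|}. With w = −5z − 3, |w| ≤ 5|z| + 3 = 5r + 3 on |z| = r, giving M(r) ≤ e^{5r + 3}, so ρ ≤ 1. On a suitable ray (z = it for sin/cos; z = t for sinh/cosh, t real → ∞), |sin(−5z − 3)| grows like e^{5|t|}/2, so ρ ≥ 1. Hence ρ = 1.
Therefore ρ = 1.

Order ρ = 1.


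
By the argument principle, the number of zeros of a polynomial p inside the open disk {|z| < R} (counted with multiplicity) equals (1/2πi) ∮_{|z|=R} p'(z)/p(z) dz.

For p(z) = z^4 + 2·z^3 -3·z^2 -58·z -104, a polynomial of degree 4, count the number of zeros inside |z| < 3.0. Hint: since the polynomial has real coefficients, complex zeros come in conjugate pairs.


The zeros of p are: -2, (-2 + 3i), (-2 - 3i), 4.
Their magnitudes are: 2, 3.606, 3.606, 4.
Zeros with |z| < R = 3.0: -2.
Count = 1.
By the argument principle, (1/2πi) ∮_{|z|=R} p'(z)/p(z) dz equals exactly this count.

Number of zeros inside |z| < 3.0: 1.


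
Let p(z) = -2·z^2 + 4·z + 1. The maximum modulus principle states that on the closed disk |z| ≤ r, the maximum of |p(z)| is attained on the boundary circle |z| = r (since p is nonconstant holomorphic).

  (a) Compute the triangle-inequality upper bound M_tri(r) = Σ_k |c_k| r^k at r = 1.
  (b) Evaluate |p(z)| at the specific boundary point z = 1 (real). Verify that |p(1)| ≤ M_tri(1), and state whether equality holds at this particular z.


Coefficients: c_0 = 1, c_1 = 4, c_2 = -2. Radius r = 1.
Part (a). Triangle bound: M_tri(r) = Σ_k |c_k| r^k
  = |1|·1^0 + |4|·1^1 + |-2|·1^2
  = 1 + 4 + 2 = 7.
This bounds M(r) := max_{|z|=r} |p(z)| from above; equality holds iff all terms c_k z^k can be made to align in phase at a single z on |z|=r.
Part (b). At z = 1 (real, on the circle |z| = r):
  p(1) = (1)·1^0 + (4)·1^1 + (-2)·1^2 = 3.
  |p(1)| = 3.
Check: |p(1)| = 3 ≤ 7 = M_tri(1). ✓ Equality does not hold at z = 1 (the coefficients have mixed signs, so the terms do not all align in phase there).

M_tri(1) = 7; |p(1)| = 3; equality at z=1: no.


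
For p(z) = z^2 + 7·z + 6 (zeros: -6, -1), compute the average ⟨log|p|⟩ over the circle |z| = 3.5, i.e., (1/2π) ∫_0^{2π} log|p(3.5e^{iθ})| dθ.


Zeros: -6, -1; r = 3.5.
Inside |z| < r: -1. Outside (|z| ≥ r): -6.
p(0) = 6, so log|p(0)| = log(6) = 1.7918.
Apply Jensen: I(r) = log|p(0)| + Σ_k log(r/|z_k|), summed over zeros inside |z| < r.
  log(r/|z_k|) for z_k = -1: log(3.5/1) = 1.2528
  Outside zeros (-6) contribute nothing to the Jensen sum.
Sum over inside zeros: 1.2528.
I(r) = log|p(0)| + (inside sum) = 1.7918 + 1.2528 = 3.0445.
Note: since some zeros are outside |z| ≤ r, the simplified n·log(r) form does NOT apply — only the inside zeros contribute.

I(r) ≈ 3.0445.


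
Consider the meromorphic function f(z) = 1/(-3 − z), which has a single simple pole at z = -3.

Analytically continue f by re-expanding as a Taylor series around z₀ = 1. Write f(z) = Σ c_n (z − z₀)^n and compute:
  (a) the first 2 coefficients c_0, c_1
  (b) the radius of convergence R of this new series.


Let w = z − z₀, so z = z₀ + w.
Then -3 − z = -3 − (z₀ + w) = (-3 − z₀) − w = -4 − w.
f(z) = 1/(-4 − w) = (1/(-4)) · 1/(1 − w/(-4)) = Σ_{n≥0} w^n / (-4)^(n+1).
So c_n = 1/(-4)^(n+1):
  c_0 = 1/(-4)^1 = -1/4.
  c_1 = 1/(-4)^2 = 1/16.
The series is valid for |w/d| < 1, i.e. |z − z₀| < |d|.
Radius of convergence: R = |-3 − z₀| = |-4| = 4 (distance from z₀ to the singularity z = -3).

c_0 = -1/4, c_1 = 1/16; R = 4.


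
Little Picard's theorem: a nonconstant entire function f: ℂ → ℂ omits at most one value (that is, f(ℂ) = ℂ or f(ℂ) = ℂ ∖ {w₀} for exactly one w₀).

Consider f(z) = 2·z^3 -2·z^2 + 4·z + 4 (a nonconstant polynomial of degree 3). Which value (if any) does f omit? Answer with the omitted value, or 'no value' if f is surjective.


Little Picard bounds the complement of f(ℂ) to at most one point.
For every w ∈ ℂ, the equation p(z) − w = 0 is a nonconstant polynomial in z and hence has at least one root by the fundamental theorem of algebra. So p is surjective onto ℂ, omitting no value.

Omitted value: no value.


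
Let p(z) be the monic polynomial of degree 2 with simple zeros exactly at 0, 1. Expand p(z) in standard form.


The polynomial is p(z) = ∏_{α ∈ S} (z − α), where S = {0, 1}.
Expanding the product yields: p(z) = z^2 -z.
The resulting polynomial has degree 2 and real coefficients as required.

p(z) = z^2 -z.


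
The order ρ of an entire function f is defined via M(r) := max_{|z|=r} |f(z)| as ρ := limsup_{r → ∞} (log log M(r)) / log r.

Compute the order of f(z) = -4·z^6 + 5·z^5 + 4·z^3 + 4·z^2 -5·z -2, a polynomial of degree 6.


|f(z)| ≤ Σ|c_k|·r^k = O(r^6) as r → ∞. Polynomial growth is O(e^{r^ε}) for every ε > 0 (since r^6/e^{r^ε} → 0), so ρ ≤ ε for all ε > 0, i.e. ρ = 0. Every nonconstant polynomial has order 0.
Therefore ρ = 0.

Order ρ = 0.


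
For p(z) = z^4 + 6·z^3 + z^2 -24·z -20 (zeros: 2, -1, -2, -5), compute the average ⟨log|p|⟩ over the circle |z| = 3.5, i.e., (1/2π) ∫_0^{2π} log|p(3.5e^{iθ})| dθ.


Zeros: -5, -2, -1, 2; r = 3.5.
Inside |z| < r: -2, -1, 2. Outside (|z| ≥ r): -5.
p(0) = -20, so log|p(0)| = log(20) = 2.9957.
Apply Jensen: I(r) = log|p(0)| + Σ_k log(r/|z_k|), summed over zeros inside |z| < r.
  log(r/|z_k|) for z_k = 2: log(3.5/2) = 0.5596
  log(r/|z_k|) for z_k = -1: log(3.5/1) = 1.2528
  log(r/|z_k|) for z_k = -2: log(3.5/2) = 0.5596
  Outside zeros (-5) contribute nothing to the Jensen sum.
Sum over inside zeros: 2.3720.
I(r) = log|p(0)| + (inside sum) = 2.9957 + 2.3720 = 5.3677.
Note: since some zeros are outside |z| ≤ r, the simplified n·log(r) form does NOT apply — only the inside zeros contribute.

I(r) ≈ 5.3677.


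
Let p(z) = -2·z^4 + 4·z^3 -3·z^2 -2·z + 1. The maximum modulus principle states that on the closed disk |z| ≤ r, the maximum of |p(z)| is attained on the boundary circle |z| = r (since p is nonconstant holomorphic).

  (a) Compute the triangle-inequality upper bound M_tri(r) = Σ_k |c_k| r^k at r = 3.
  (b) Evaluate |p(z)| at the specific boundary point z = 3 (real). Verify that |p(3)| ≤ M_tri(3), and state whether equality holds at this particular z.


Coefficients: c_0 = 1, c_1 = -2, c_2 = -3, c_3 = 4, c_4 = -2. Radius r = 3.
Part (a). Triangle bound: M_tri(r) = Σ_k |c_k| r^k
  = |1|·3^0 + |-2|·3^1 + |-3|·3^2 + |4|·3^3 + |-2|·3^4
  = 1 + 6 + 27 + 108 + 162 = 304.
This bounds M(r) := max_{|z|=r} |p(z)| from above; equality holds iff all terms c_k z^k can be made to align in phase at a single z on |z|=r.
Part (b). At z = 3 (real, on the circle |z| = r):
  p(3) = (1)·3^0 + (-2)·3^1 + (-3)·3^2 + (4)·3^3 + (-2)·3^4 = -86.
  |p(3)| = 86.
Check: |p(3)| = 86 ≤ 304 = M_tri(3). ✓ Equality does not hold at z = 3 (the coefficients have mixed signs, so the terms do not all align in phase there).

M_tri(3) = 304; |p(3)| = 86; equality at z=3: no.


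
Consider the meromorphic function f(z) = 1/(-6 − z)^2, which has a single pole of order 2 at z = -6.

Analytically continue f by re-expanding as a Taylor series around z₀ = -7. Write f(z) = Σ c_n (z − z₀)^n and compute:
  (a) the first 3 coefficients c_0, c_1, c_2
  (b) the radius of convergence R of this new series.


Let w = z − z₀, so z = z₀ + w.
Then -6 − z = -6 − (z₀ + w) = (-6 − z₀) − w = 1 − w.
f(z) = 1/(1 − w)^2 = (1/(1)^2) · (1 − w/(1))^{−2}.
By the binomial series (1−u)^{−2} = Σ_{n≥0} C(n+1, 1) u^n for |u|<1, with u = w/(1):
  c_n = C(n+1, 1) / (1)^(n+2).
  c_0 = 1/(1)^2 = 1.
  c_1 = 2/(1)^3 = 2.
  c_2 = 3/(1)^4 = 3.
The series is valid for |w/d| < 1, i.e. |z − z₀| < |d|.
Radius of convergence: R = |-6 − z₀| = |1| = 1 (distance from z₀ to the singularity z = -6).

c_0 = 1, c_1 = 2, c_2 = 3; R = 1.


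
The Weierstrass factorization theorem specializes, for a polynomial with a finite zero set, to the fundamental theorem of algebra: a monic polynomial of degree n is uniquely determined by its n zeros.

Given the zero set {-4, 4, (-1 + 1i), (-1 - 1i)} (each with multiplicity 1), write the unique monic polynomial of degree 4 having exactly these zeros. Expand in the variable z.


The polynomial is p(z) = ∏_{α ∈ S} (z − α), where S = {-4, 4, (-1 + 1i), (-1 - 1i)}.
Expanding the product yields: p(z) = z^4 + 2·z^3 -14·z^2 -32·z -32.
Note conjugate pairs combine to real quadratics: (z − (-1+1i))(z − (-1−1i)) = z² + 2z + 2.
The resulting polynomial has degree 4 and real coefficients as required.

p(z) = z^4 + 2·z^3 -14·z^2 -32·z -32.


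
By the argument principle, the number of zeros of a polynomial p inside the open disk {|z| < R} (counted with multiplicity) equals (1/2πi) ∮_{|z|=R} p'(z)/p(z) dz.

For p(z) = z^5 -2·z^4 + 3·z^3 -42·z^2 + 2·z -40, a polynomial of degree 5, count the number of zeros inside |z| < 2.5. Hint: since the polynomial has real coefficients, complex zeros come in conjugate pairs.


The zeros of p are: (-1 + 3i), (-1 - 3i), 4, (0 + 1i), (0 - 1i).
Their magnitudes are: 3.162, 3.162, 4, 1, 1.
Zeros with |z| < R = 2.5: (0 + 1i), (0 - 1i).
Count = 2.
By the argument principle, (1/2πi) ∮_{|z|=R} p'(z)/p(z) dz equals exactly this count.

Number of zeros inside |z| < 2.5: 2.


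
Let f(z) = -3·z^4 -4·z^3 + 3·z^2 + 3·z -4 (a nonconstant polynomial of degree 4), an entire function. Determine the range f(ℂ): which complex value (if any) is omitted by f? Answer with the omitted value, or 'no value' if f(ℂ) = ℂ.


Little Picard bounds the complement of f(ℂ) to at most one point.
For every w ∈ ℂ, the equation p(z) − w = 0 is a nonconstant polynomial in z and hence has at least one root by the fundamental theorem of algebra. So p is surjective onto ℂ, omitting no value.

Omitted value: no value.


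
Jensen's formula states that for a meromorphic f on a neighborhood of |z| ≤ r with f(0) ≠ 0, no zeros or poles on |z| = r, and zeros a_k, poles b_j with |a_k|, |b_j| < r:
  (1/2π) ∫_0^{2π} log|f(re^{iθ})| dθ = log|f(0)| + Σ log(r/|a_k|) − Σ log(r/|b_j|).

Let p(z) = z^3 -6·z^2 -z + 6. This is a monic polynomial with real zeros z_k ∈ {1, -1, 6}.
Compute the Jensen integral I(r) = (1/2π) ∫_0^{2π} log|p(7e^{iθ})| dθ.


Zeros: -1, 1, 6; r = 7.
Inside |z| < r: -1, 1, 6. Outside (|z| ≥ r): ∅.
p(0) = 6, so log|p(0)| = log(6) = 1.7918.
Apply Jensen: I(r) = log|p(0)| + Σ_k log(r/|z_k|), summed over zeros inside |z| < r.
  log(r/|z_k|) for z_k = 1: log(7/1) = 1.9459
  log(r/|z_k|) for z_k = -1: log(7/1) = 1.9459
  log(r/|z_k|) for z_k = 6: log(7/6) = 0.1542
Sum over inside zeros: 4.0460.
I(r) = log|p(0)| + (inside sum) = 1.7918 + 4.0460 = 5.8377.
Closed form (all zeros inside, monic): I(r) = n·log(r) = 3·log(7) = 5.8377. ✓

I(r) ≈ 5.8377.


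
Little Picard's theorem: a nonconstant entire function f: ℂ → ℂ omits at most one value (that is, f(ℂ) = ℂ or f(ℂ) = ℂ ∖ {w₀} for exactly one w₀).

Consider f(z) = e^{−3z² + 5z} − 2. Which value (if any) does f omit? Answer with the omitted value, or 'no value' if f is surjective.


Little Picard bounds the complement of f(ℂ) to at most one point.
The exponent g(z) = −3z² + 5z is a nonconstant polynomial, hence surjective onto ℂ. So e^{g(z)} takes every value in {e^w : w ∈ ℂ} = ℂ ∖ {0}. Adding -2 shifts the range to ℂ ∖ {-2}. f omits exactly -2.

Omitted value: -2.


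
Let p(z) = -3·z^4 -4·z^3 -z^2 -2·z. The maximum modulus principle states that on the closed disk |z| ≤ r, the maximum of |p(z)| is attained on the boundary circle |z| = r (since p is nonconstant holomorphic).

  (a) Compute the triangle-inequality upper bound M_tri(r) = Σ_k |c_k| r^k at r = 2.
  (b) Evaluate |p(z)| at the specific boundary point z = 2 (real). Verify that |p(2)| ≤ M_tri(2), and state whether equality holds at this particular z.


Coefficients: c_0 = 0, c_1 = -2, c_2 = -1, c_3 = -4, c_4 = -3. Radius r = 2.
Part (a). Triangle bound: M_tri(r) = Σ_k |c_k| r^k
  = |0|·2^0 + |-2|·2^1 + |-1|·2^2 + |-4|·2^3 + |-3|·2^4
  = 0 + 4 + 4 + 32 + 48 = 88.
This bounds M(r) := max_{|z|=r} |p(z)| from above; equality holds iff all terms c_k z^k can be made to align in phase at a single z on |z|=r.
Part (b). At z = 2 (real, on the circle |z| = r):
  p(2) = (0)·2^0 + (-2)·2^1 + (-1)·2^2 + (-4)·2^3 + (-3)·2^4 = -88.
  |p(2)| = 88.
Since all nonzero coefficients share the same sign, |p(2)| = 88 = M_tri(2); the triangle bound is attained at z = 2, so in fact M(r) = 88.

M_tri(2) = 88; |p(2)| = 88; equality at z=2: yes.


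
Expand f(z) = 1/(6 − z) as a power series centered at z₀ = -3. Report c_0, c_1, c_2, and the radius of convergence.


Let w = z − z₀, so z = z₀ + w.
Then 6 − z = 6 − (z₀ + w) = (6 − z₀) − w = 9 − w.
f(z) = 1/(9 − w) = (1/(9)) · 1/(1 − w/(9)) = Σ_{n≥0} w^n / (9)^(n+1).
So c_n = 1/(9)^(n+1):
  c_0 = 1/(9)^1 = 1/9.
  c_1 = 1/(9)^2 = 1/81.
  c_2 = 1/(9)^3 = 1/729.
The series is valid for |w/d| < 1, i.e. |z − z₀| < |d|.
Radius of convergence: R = |6 − z₀| = |9| = 9 (distance from z₀ to the singularity z = 6).

c_0 = 1/9, c_1 = 1/81, c_2 = 1/729; R = 9.


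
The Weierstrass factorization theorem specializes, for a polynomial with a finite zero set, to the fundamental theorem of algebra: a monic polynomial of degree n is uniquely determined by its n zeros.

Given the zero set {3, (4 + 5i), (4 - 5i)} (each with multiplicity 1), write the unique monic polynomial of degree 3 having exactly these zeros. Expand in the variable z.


The polynomial is p(z) = ∏_{α ∈ S} (z − α), where S = {3, (4 + 5i), (4 - 5i)}.
Expanding the product yields: p(z) = z^3 -11·z^2 + 65·z -123.
Note conjugate pairs combine to real quadratics: (z − (4+5i))(z − (4−5i)) = z² − 8z + 41.
The resulting polynomial has degree 3 and real coefficients as required.

p(z) = z^3 -11·z^2 + 65·z -123.


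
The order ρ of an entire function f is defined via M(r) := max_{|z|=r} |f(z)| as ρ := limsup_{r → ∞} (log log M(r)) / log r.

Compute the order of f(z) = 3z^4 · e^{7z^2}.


M(r) = max_{|z|=r} |3|·|z|^4·|e^{7z^2}| = 3·r^4 · e^{7r^2} (the factors attain their maxima compatibly on |z|=r). Then log M(r) = log 3 + 4·log r + 7r^2, dominated by the last term, so log log M(r) ~ 2·log r. The polynomial factor 3z^4 contributes only a log r term and does not affect the order. ρ = 2.
Therefore ρ = 2.

Order ρ = 2.


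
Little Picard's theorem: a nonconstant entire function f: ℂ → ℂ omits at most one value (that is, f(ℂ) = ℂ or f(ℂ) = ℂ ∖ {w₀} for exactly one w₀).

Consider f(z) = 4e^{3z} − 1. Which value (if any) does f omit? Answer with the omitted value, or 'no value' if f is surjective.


Little Picard bounds the complement of f(ℂ) to at most one point.
e^{3z} is never zero on ℂ, so 4·e^{3z} takes every value in ℂ ∖ {0}. Adding -1 shifts the range to ℂ ∖ {-1}. Thus f omits exactly the value -1.

Omitted value: -1.


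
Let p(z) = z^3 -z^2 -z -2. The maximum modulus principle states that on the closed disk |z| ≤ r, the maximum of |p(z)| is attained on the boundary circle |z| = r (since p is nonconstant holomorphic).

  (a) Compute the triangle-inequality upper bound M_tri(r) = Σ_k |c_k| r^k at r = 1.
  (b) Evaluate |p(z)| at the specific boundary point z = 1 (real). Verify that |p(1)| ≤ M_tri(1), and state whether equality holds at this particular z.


Coefficients: c_0 = -2, c_1 = -1, c_2 = -1, c_3 = 1. Radius r = 1.
Part (a). Triangle bound: M_tri(r) = Σ_k |c_k| r^k
  = |-2|·1^0 + |-1|·1^1 + |-1|·1^2 + |1|·1^3
  = 2 + 1 + 1 + 1 = 5.
This bounds M(r) := max_{|z|=r} |p(z)| from above; equality holds iff all terms c_k z^k can be made to align in phase at a single z on |z|=r.
Part (b). At z = 1 (real, on the circle |z| = r):
  p(1) = (-2)·1^0 + (-1)·1^1 + (-1)·1^2 + (1)·1^3 = -3.
  |p(1)| = 3.
Check: |p(1)| = 3 ≤ 5 = M_tri(1). ✓ Equality does not hold at z = 1 (the coefficients have mixed signs, so the terms do not all align in phase there).

M_tri(1) = 5; |p(1)| = 3; equality at z=1: no.


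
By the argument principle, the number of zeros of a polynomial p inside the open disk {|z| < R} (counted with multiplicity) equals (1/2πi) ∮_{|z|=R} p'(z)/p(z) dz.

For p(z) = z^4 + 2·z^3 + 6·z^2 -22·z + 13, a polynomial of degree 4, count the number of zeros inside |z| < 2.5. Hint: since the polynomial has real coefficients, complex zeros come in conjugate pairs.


The zeros of p are: 1, 1, (-2 + 3i), (-2 - 3i).
Their magnitudes are: 1, 1, 3.606, 3.606.
Zeros with |z| < R = 2.5: 1, 1.
Count = 2.
By the argument principle, (1/2πi) ∮_{|z|=R} p'(z)/p(z) dz equals exactly this count.

Number of zeros inside |z| < 2.5: 2.


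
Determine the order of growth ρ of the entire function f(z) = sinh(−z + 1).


sinh(w) is a linear combination of e^{iw} and e^{−iw} (or e^w, e^{−w} in the hyperbolic case), so |sinh(w)| ≤ e^{|w|}. With w = −z + 1, |w| ≤ 1|z| + 1 = 1r + 1 on |z| = r, giving M(r) ≤ e^{1r + 1}, so ρ ≤ 1. On a suitable ray (z = it for sin/cos; z = t for sinh/cosh, t real → ∞), |sinh(−z + 1)| grows like e^{1|t|}/2, so ρ ≥ 1. Hence ρ = 1.
Therefore ρ = 1.

Order ρ = 1.


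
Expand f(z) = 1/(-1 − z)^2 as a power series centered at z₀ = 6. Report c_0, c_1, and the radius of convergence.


Let w = z − z₀, so z = z₀ + w.
Then -1 − z = -1 − (z₀ + w) = (-1 − z₀) − w = -7 − w.
f(z) = 1/(-7 − w)^2 = (1/(-7)^2) · (1 − w/(-7))^{−2}.
By the binomial series (1−u)^{−2} = Σ_{n≥0} C(n+1, 1) u^n for |u|<1, with u = w/(-7):
  c_n = C(n+1, 1) / (-7)^(n+2).
  c_0 = 1/(-7)^2 = 1/49.
  c_1 = 2/(-7)^3 = -2/343.
The series is valid for |w/d| < 1, i.e. |z − z₀| < |d|.
Radius of convergence: R = |-1 − z₀| = |-7| = 7 (distance from z₀ to the singularity z = -1).

c_0 = 1/49, c_1 = -2/343; R = 7.


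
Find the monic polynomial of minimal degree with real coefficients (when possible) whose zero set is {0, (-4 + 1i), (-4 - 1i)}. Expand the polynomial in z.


The polynomial is p(z) = ∏_{α ∈ S} (z − α), where S = {0, (-4 + 1i), (-4 - 1i)}.
Expanding the product yields: p(z) = z^3 + 8·z^2 + 17·z.
Note conjugate pairs combine to real quadratics: (z − (-4+1i))(z − (-4−1i)) = z² + 8z + 17.
The resulting polynomial has degree 3 and real coefficients as required.

p(z) = z^3 + 8·z^2 + 17·z.


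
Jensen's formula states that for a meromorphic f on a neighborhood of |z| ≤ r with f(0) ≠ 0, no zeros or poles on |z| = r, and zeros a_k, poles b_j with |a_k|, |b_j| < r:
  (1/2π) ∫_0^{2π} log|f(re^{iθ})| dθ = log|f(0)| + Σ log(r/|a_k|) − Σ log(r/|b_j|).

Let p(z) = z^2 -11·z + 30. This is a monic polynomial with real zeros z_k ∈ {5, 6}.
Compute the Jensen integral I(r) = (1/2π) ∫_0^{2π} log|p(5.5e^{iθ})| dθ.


Zeros: 5, 6; r = 5.5.
Inside |z| < r: 5. Outside (|z| ≥ r): 6.
p(0) = 30, so log|p(0)| = log(30) = 3.4012.
Apply Jensen: I(r) = log|p(0)| + Σ_k log(r/|z_k|), summed over zeros inside |z| < r.
  log(r/|z_k|) for z_k = 5: log(5.5/5) = 0.0953
  Outside zeros (6) contribute nothing to the Jensen sum.
Sum over inside zeros: 0.0953.
I(r) = log|p(0)| + (inside sum) = 3.4012 + 0.0953 = 3.4965.
Note: since some zeros are outside |z| ≤ r, the simplified n·log(r) form does NOT apply — only the inside zeros contribute.

I(r) ≈ 3.4965.


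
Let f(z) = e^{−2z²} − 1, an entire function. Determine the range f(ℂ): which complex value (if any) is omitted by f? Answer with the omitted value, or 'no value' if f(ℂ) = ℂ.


Little Picard bounds the complement of f(ℂ) to at most one point.
The exponent g(z) = −2z² is a nonconstant polynomial, hence surjective onto ℂ. So e^{g(z)} takes every value in {e^w : w ∈ ℂ} = ℂ ∖ {0}. Adding -1 shifts the range to ℂ ∖ {-1}. f omits exactly -1.

Omitted value: -1.


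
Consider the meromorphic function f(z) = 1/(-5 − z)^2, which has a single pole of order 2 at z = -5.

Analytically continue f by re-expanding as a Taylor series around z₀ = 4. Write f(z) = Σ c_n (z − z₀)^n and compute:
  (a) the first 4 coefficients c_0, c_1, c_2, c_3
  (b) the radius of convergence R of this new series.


Let w = z − z₀, so z = z₀ + w.
Then -5 − z = -5 − (z₀ + w) = (-5 − z₀) − w = -9 − w.
f(z) = 1/(-9 − w)^2 = (1/(-9)^2) · (1 − w/(-9))^{−2}.
By the binomial series (1−u)^{−2} = Σ_{n≥0} C(n+1, 1) u^n for |u|<1, with u = w/(-9):
  c_n = C(n+1, 1) / (-9)^(n+2).
  c_0 = 1/(-9)^2 = 1/81.
  c_1 = 2/(-9)^3 = -2/729.
  c_2 = 3/(-9)^4 = 1/2187.
  c_3 = 4/(-9)^5 = -4/59049.
The series is valid for |w/d| < 1, i.e. |z − z₀| < |d|.
Radius of convergence: R = |-5 − z₀| = |-9| = 9 (distance from z₀ to the singularity z = -5).

c_0 = 1/81, c_1 = -2/729, c_2 = 1/2187, c_3 = -4/59049; R = 9.


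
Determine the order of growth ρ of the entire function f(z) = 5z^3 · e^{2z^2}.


M(r) = max_{|z|=r} |5|·|z|^3·|e^{2z^2}| = 5·r^3 · e^{2r^2} (the factors attain their maxima compatibly on |z|=r). Then log M(r) = log 5 + 3·log r + 2r^2, dominated by the last term, so log log M(r) ~ 2·log r. The polynomial factor 5z^3 contributes only a log r term and does not affect the order. ρ = 2.
Therefore ρ = 2.

Order ρ = 2.


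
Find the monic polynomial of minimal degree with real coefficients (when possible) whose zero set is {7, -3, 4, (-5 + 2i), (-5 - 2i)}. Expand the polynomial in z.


The polynomial is p(z) = ∏_{α ∈ S} (z − α), where S = {7, -3, 4, (-5 + 2i), (-5 - 2i)}.
Expanding the product yields: p(z) = z^5 + 2·z^4 -56·z^3 -198·z^2 + 695·z + 2436.
Note conjugate pairs combine to real quadratics: (z − (-5+2i))(z − (-5−2i)) = z² + 10z + 29.
The resulting polynomial has degree 5 and real coefficients as required.

p(z) = z^5 + 2·z^4 -56·z^3 -198·z^2 + 695·z + 2436.


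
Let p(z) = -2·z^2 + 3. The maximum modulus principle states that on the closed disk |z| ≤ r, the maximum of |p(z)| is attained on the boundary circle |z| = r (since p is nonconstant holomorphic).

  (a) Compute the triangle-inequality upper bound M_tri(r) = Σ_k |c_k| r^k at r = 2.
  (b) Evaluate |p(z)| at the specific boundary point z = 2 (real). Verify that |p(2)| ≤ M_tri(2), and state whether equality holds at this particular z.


Coefficients: c_0 = 3, c_1 = 0, c_2 = -2. Radius r = 2.
Part (a). Triangle bound: M_tri(r) = Σ_k |c_k| r^k
  = |3|·2^0 + |0|·2^1 + |-2|·2^2
  = 3 + 0 + 8 = 11.
This bounds M(r) := max_{|z|=r} |p(z)| from above; equality holds iff all terms c_k z^k can be made to align in phase at a single z on |z|=r.
Part (b). At z = 2 (real, on the circle |z| = r):
  p(2) = (3)·2^0 + (0)·2^1 + (-2)·2^2 = -5.
  |p(2)| = 5.
Check: |p(2)| = 5 ≤ 11 = M_tri(2). ✓ Equality does not hold at z = 2 (the coefficients have mixed signs, so the terms do not all align in phase there).

M_tri(2) = 11; |p(2)| = 5; equality at z=2: no.


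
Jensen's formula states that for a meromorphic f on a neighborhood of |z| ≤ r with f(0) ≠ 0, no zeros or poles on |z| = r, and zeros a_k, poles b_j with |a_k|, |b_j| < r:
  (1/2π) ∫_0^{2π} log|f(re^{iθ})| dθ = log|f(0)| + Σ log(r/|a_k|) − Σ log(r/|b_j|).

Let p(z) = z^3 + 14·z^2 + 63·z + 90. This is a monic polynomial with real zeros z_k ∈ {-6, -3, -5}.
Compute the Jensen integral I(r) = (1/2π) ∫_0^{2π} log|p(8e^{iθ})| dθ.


Zeros: -6, -5, -3; r = 8.
Inside |z| < r: -6, -5, -3. Outside (|z| ≥ r): ∅.
p(0) = 90, so log|p(0)| = log(90) = 4.4998.
Apply Jensen: I(r) = log|p(0)| + Σ_k log(r/|z_k|), summed over zeros inside |z| < r.
  log(r/|z_k|) for z_k = -6: log(8/6) = 0.2877
  log(r/|z_k|) for z_k = -3: log(8/3) = 0.9808
  log(r/|z_k|) for z_k = -5: log(8/5) = 0.4700
Sum over inside zeros: 1.7385.
I(r) = log|p(0)| + (inside sum) = 4.4998 + 1.7385 = 6.2383.
Closed form (all zeros inside, monic): I(r) = n·log(r) = 3·log(8) = 6.2383. ✓

I(r) ≈ 6.2383.


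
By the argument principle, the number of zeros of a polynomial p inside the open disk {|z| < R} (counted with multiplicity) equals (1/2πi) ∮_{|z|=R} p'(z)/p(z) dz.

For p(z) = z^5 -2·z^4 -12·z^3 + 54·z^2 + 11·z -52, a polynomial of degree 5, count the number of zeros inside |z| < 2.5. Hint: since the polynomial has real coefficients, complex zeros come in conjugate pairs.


The zeros of p are: -4, (3 + 2i), (3 - 2i), -1, 1.
Their magnitudes are: 4, 3.606, 3.606, 1, 1.
Zeros with |z| < R = 2.5: -1, 1.
Count = 2.
By the argument principle, (1/2πi) ∮_{|z|=R} p'(z)/p(z) dz equals exactly this count.

Number of zeros inside |z| < 2.5: 2.


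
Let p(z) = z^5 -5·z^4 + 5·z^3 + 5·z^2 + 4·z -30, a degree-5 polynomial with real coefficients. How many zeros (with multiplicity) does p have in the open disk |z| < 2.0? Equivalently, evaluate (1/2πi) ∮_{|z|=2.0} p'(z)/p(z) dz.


The zeros of p are: (2 + 1i), (2 - 1i), (-1 + 1i), (-1 - 1i), 3.
Their magnitudes are: 2.236, 2.236, 1.414, 1.414, 3.
Zeros with |z| < R = 2.0: (-1 + 1i), (-1 - 1i).
Count = 2.
By the argument principle, (1/2πi) ∮_{|z|=R} p'(z)/p(z) dz equals exactly this count.

Number of zeros inside |z| < 2.0: 2.


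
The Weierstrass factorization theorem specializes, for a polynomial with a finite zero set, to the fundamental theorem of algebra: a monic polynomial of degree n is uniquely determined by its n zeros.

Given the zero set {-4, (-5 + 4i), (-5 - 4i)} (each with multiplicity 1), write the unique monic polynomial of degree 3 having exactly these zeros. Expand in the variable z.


The polynomial is p(z) = ∏_{α ∈ S} (z − α), where S = {-4, (-5 + 4i), (-5 - 4i)}.
Expanding the product yields: p(z) = z^3 + 14·z^2 + 81·z + 164.
Note conjugate pairs combine to real quadratics: (z − (-5+4i))(z − (-5−4i)) = z² + 10z + 41.
The resulting polynomial has degree 3 and real coefficients as required.

p(z) = z^3 + 14·z^2 + 81·z + 164.


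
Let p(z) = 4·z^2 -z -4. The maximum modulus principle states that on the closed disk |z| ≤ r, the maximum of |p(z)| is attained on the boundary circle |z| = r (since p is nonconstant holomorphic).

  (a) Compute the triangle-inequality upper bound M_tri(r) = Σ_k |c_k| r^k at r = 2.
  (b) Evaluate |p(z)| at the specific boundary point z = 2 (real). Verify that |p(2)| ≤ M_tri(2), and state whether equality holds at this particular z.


Coefficients: c_0 = -4, c_1 = -1, c_2 = 4. Radius r = 2.
Part (a). Triangle bound: M_tri(r) = Σ_k |c_k| r^k
  = |-4|·2^0 + |-1|·2^1 + |4|·2^2
  = 4 + 2 + 16 = 22.
This bounds M(r) := max_{|z|=r} |p(z)| from above; equality holds iff all terms c_k z^k can be made to align in phase at a single z on |z|=r.
Part (b). At z = 2 (real, on the circle |z| = r):
  p(2) = (-4)·2^0 + (-1)·2^1 + (4)·2^2 = 10.
  |p(2)| = 10.
Check: |p(2)| = 10 ≤ 22 = M_tri(2). ✓ Equality does not hold at z = 2 (the coefficients have mixed signs, so the terms do not all align in phase there).

M_tri(2) = 22; |p(2)| = 10; equality at z=2: no.


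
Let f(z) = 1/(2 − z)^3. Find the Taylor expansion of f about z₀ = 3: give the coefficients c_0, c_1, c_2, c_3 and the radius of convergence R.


Let w = z − z₀, so z = z₀ + w.
Then 2 − z = 2 − (z₀ + w) = (2 − z₀) − w = -1 − w.
f(z) = 1/(-1 − w)^3 = (1/(-1)^3) · (1 − w/(-1))^{−3}.
By the binomial series (1−u)^{−3} = Σ_{n≥0} C(n+2, 2) u^n for |u|<1, with u = w/(-1):
  c_n = C(n+2, 2) / (-1)^(n+3).
  c_0 = 1/(-1)^3 = -1.
  c_1 = 3/(-1)^4 = 3.
  c_2 = 6/(-1)^5 = -6.
  c_3 = 10/(-1)^6 = 10.
The series is valid for |w/d| < 1, i.e. |z − z₀| < |d|.
Radius of convergence: R = |2 − z₀| = |-1| = 1 (distance from z₀ to the singularity z = 2).

c_0 = -1, c_1 = 3, c_2 = -6, c_3 = 10; R = 1.


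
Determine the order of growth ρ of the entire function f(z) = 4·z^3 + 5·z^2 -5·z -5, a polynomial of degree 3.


|f(z)| ≤ Σ|c_k|·r^k = O(r^3) as r → ∞. Polynomial growth is O(e^{r^ε}) for every ε > 0 (since r^3/e^{r^ε} → 0), so ρ ≤ ε for all ε > 0, i.e. ρ = 0. Every nonconstant polynomial has order 0.
Therefore ρ = 0.

Order ρ = 0.


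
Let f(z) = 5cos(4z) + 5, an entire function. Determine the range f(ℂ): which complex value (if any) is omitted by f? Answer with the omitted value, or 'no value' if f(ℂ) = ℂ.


Little Picard bounds the complement of f(ℂ) to at most one point.
cos is entire and surjective onto ℂ: for every w ∈ ℂ, cos(ζ) = w has a solution ζ ∈ ℂ (e.g., via the complex inverse arccos). With ζ = 4z this gives z = ζ/(4). Then 5·cos(4z) takes every value in 5·ℂ = ℂ, and adding 5 is a bijection of ℂ. So f is surjective and omits no value. (Note: only on the real line is cos bounded by [−1, 1].)

Omitted value: no value.


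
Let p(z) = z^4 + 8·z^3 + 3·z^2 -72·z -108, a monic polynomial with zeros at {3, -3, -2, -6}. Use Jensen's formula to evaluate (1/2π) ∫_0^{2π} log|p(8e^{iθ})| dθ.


Zeros: -6, -3, -2, 3; r = 8.
Inside |z| < r: -6, -3, -2, 3. Outside (|z| ≥ r): ∅.
p(0) = -108, so log|p(0)| = log(108) = 4.6821.
Apply Jensen: I(r) = log|p(0)| + Σ_k log(r/|z_k|), summed over zeros inside |z| < r.
  log(r/|z_k|) for z_k = 3: log(8/3) = 0.9808
  log(r/|z_k|) for z_k = -3: log(8/3) = 0.9808
  log(r/|z_k|) for z_k = -2: log(8/2) = 1.3863
  log(r/|z_k|) for z_k = -6: log(8/6) = 0.2877
Sum over inside zeros: 3.6356.
I(r) = log|p(0)| + (inside sum) = 4.6821 + 3.6356 = 8.3178.
Closed form (all zeros inside, monic): I(r) = n·log(r) = 4·log(8) = 8.3178. ✓

I(r) ≈ 8.3178.


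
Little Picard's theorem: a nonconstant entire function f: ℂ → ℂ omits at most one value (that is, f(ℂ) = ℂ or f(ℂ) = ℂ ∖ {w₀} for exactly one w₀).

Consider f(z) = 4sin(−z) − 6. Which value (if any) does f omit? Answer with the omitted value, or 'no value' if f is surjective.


Little Picard bounds the complement of f(ℂ) to at most one point.
sin is entire and surjective onto ℂ: for every w ∈ ℂ, sin(ζ) = w has a solution ζ ∈ ℂ (e.g., via the complex inverse arcsin). With ζ = −z this gives z = ζ/(-1). Then 4·sin(−z) takes every value in 4·ℂ = ℂ, and adding -6 is a bijection of ℂ. So f is surjective and omits no value. (Note: only on the real line is sin bounded by [−1, 1].)

Omitted value: no value.


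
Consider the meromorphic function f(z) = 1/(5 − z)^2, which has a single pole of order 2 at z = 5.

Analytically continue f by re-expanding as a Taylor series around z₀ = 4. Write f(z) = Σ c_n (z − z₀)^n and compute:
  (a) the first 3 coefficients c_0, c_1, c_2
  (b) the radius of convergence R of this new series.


Let w = z − z₀, so z = z₀ + w.
Then 5 − z = 5 − (z₀ + w) = (5 − z₀) − w = 1 − w.
f(z) = 1/(1 − w)^2 = (1/(1)^2) · (1 − w/(1))^{−2}.
By the binomial series (1−u)^{−2} = Σ_{n≥0} C(n+1, 1) u^n for |u|<1, with u = w/(1):
  c_n = C(n+1, 1) / (1)^(n+2).
  c_0 = 1/(1)^2 = 1.
  c_1 = 2/(1)^3 = 2.
  c_2 = 3/(1)^4 = 3.
The series is valid for |w/d| < 1, i.e. |z − z₀| < |d|.
Radius of convergence: R = |5 − z₀| = |1| = 1 (distance from z₀ to the singularity z = 5).

c_0 = 1, c_1 = 2, c_2 = 3; R = 1.


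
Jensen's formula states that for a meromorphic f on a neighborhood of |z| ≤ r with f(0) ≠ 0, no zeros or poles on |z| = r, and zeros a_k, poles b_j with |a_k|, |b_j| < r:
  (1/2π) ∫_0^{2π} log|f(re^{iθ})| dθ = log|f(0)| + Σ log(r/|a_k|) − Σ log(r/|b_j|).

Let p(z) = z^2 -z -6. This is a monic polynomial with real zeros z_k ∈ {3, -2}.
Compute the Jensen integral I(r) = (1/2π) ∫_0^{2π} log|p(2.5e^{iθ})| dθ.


Zeros: -2, 3; r = 2.5.
Inside |z| < r: -2. Outside (|z| ≥ r): 3.
p(0) = -6, so log|p(0)| = log(6) = 1.7918.
Apply Jensen: I(r) = log|p(0)| + Σ_k log(r/|z_k|), summed over zeros inside |z| < r.
  log(r/|z_k|) for z_k = -2: log(2.5/2) = 0.2231
  Outside zeros (3) contribute nothing to the Jensen sum.
Sum over inside zeros: 0.2231.
I(r) = log|p(0)| + (inside sum) = 1.7918 + 0.2231 = 2.0149.
Note: since some zeros are outside |z| ≤ r, the simplified n·log(r) form does NOT apply — only the inside zeros contribute.

I(r) ≈ 2.0149.


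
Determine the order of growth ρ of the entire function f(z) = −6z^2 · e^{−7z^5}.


M(r) = max_{|z|=r} |-6|·|z|^2·|e^{−7z^5}| = 6·r^2 · e^{7r^5} (the factors attain their maxima compatibly on |z|=r). Then log M(r) = log 6 + 2·log r + 7r^5, dominated by the last term, so log log M(r) ~ 5·log r. The polynomial factor -6z^2 contributes only a log r term and does not affect the order. ρ = 5.
Therefore ρ = 5.

Order ρ = 5.


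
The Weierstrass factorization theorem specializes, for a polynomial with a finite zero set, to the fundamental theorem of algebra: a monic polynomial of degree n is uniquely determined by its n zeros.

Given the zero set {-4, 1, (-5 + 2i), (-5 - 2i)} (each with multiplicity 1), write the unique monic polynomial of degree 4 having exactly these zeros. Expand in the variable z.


The polynomial is p(z) = ∏_{α ∈ S} (z − α), where S = {-4, 1, (-5 + 2i), (-5 - 2i)}.
Expanding the product yields: p(z) = z^4 + 13·z^3 + 55·z^2 + 47·z -116.
Note conjugate pairs combine to real quadratics: (z − (-5+2i))(z − (-5−2i)) = z² + 10z + 29.
The resulting polynomial has degree 4 and real coefficients as required.

p(z) = z^4 + 13·z^3 + 55·z^2 + 47·z -116.


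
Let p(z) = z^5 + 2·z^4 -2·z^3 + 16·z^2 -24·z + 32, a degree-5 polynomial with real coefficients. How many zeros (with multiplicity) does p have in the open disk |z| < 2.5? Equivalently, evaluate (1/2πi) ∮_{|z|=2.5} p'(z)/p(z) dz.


The zeros of p are: (1 + 1i), (1 - 1i), -4, (0 + 2i), (0 - 2i).
Their magnitudes are: 1.414, 1.414, 4, 2, 2.
Zeros with |z| < R = 2.5: (1 + 1i), (1 - 1i), (0 + 2i), (0 - 2i).
Count = 4.
By the argument principle, (1/2πi) ∮_{|z|=R} p'(z)/p(z) dz equals exactly this count.

Number of zeros inside |z| < 2.5: 4.


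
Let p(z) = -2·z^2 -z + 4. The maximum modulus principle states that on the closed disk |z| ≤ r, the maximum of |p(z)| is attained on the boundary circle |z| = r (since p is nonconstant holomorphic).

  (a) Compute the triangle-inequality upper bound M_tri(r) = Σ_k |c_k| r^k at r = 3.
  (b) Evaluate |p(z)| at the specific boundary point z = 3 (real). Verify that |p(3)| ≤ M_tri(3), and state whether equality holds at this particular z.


Coefficients: c_0 = 4, c_1 = -1, c_2 = -2. Radius r = 3.
Part (a). Triangle bound: M_tri(r) = Σ_k |c_k| r^k
  = |4|·3^0 + |-1|·3^1 + |-2|·3^2
  = 4 + 3 + 18 = 25.
This bounds M(r) := max_{|z|=r} |p(z)| from above; equality holds iff all terms c_k z^k can be made to align in phase at a single z on |z|=r.
Part (b). At z = 3 (real, on the circle |z| = r):
  p(3) = (4)·3^0 + (-1)·3^1 + (-2)·3^2 = -17.
  |p(3)| = 17.
Check: |p(3)| = 17 ≤ 25 = M_tri(3). ✓ Equality does not hold at z = 3 (the coefficients have mixed signs, so the terms do not all align in phase there).

M_tri(3) = 25; |p(3)| = 17; equality at z=3: no.


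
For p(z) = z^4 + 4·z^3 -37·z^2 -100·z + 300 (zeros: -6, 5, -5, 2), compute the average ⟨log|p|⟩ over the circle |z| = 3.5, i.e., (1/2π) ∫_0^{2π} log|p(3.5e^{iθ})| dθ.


Zeros: -6, -5, 2, 5; r = 3.5.
Inside |z| < r: 2. Outside (|z| ≥ r): -6, -5, 5.
p(0) = 300, so log|p(0)| = log(300) = 5.7038.
Apply Jensen: I(r) = log|p(0)| + Σ_k log(r/|z_k|), summed over zeros inside |z| < r.
  log(r/|z_k|) for z_k = 2: log(3.5/2) = 0.5596
  Outside zeros (-6, -5, 5) contribute nothing to the Jensen sum.
Sum over inside zeros: 0.5596.
I(r) = log|p(0)| + (inside sum) = 5.7038 + 0.5596 = 6.2634.
Note: since some zeros are outside |z| ≤ r, the simplified n·log(r) form does NOT apply — only the inside zeros contribute.

I(r) ≈ 6.2634.


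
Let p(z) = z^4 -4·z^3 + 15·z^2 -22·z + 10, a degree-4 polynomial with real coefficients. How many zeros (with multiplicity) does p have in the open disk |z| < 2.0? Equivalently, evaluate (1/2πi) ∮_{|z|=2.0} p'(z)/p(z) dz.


The zeros of p are: (1 + 3i), (1 - 3i), 1, 1.
Their magnitudes are: 3.162, 3.162, 1, 1.
Zeros with |z| < R = 2.0: 1, 1.
Count = 2.
By the argument principle, (1/2πi) ∮_{|z|=R} p'(z)/p(z) dz equals exactly this count.

Number of zeros inside |z| < 2.0: 2.


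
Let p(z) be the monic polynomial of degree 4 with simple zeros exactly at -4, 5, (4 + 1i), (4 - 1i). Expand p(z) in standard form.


The polynomial is p(z) = ∏_{α ∈ S} (z − α), where S = {-4, 5, (4 + 1i), (4 - 1i)}.
Expanding the product yields: p(z) = z^4 -9·z^3 + 5·z^2 + 143·z -340.
Note conjugate pairs combine to real quadratics: (z − (4+1i))(z − (4−1i)) = z² − 8z + 17.
The resulting polynomial has degree 4 and real coefficients as required.

p(z) = z^4 -9·z^3 + 5·z^2 + 143·z -340.
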